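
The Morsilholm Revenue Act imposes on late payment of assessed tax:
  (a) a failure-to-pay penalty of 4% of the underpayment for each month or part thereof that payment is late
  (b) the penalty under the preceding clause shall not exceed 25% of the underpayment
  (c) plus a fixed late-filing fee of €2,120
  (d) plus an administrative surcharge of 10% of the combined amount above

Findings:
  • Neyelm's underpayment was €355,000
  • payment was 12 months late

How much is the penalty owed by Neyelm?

Accrued rate: 4% × 12 = 48%, capped at 25% → 25%
Failure-to-pay penalty: 25% of €355,000 = €88,750
Penalty before surcharge: €88,750 + €2,120 = €90,870
Administrative surcharge: 10% of €90,870 = €9,087
Total penalty: €90,870 + €9,087 = €99,957

€99,957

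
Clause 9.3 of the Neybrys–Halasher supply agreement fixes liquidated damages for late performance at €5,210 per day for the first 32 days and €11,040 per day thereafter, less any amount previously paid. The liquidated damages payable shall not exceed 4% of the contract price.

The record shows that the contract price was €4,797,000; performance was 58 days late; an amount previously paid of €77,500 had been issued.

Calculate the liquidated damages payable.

€191,880

First 32 days: 32 × €5,210 = €166,720
Remaining days: (58 − 32) × €11,040 = €287,040
Accrued per-day damages: €166,720 + €287,040 = €453,760
Less amount previously paid: €453,760 − €77,500 = €376,260
Cap: 4% of €4,797,000 = €191,880
Cap at €191,880: €376,260 exceeds the cap → €191,880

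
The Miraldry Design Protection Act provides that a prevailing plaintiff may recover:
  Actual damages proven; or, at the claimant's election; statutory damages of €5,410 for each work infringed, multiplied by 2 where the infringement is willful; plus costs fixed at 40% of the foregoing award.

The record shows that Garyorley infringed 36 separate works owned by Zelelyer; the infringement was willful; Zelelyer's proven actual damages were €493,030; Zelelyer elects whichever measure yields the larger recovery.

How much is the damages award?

€690,242

Statutory damages: 36 × €5,410 = €194,760
Doubled: 2 × €194,760 = €389,520
Greater of actual damages (€493,030) or enhanced statutory damages (€389,520): €493,030
Costs: 40% of €493,030 = €197,212
Award plus costs: €493,030 + €197,212 = €690,242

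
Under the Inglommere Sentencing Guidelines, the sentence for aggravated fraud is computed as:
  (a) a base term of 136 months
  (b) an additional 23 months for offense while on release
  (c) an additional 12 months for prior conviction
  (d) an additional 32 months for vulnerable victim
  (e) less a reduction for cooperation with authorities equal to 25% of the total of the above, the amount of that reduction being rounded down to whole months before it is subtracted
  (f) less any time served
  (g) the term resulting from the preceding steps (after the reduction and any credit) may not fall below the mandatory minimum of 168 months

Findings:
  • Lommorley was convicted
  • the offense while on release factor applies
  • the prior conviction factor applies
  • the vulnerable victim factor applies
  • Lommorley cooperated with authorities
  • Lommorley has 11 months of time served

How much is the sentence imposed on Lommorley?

Offense while on release enhancement: +23 months
Prior conviction enhancement: +12 months
Vulnerable victim enhancement: +32 months
Adjusted term: 136 months + 23 months + 12 months + 32 months = 203 months
Cooperation with authorities reduction: 25% of 203 months = 50 months (rounded down)
After reduction: 203 − 50 = 153 months
Less time served: 153 months − 11 months = 142 months
Minimum 168 months: 142 months is below the minimum → 168 months

Sentence: 168 months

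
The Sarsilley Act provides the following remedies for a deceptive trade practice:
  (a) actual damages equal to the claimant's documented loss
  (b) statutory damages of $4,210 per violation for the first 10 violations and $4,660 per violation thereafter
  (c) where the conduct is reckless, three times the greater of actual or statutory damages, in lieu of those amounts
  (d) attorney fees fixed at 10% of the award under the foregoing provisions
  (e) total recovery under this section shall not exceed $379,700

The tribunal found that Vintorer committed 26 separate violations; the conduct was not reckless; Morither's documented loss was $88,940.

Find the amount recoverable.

Total recovery: $226,160

First 10 violations: 10 × $4,210 = $42,100
Remaining violations: (26 − 10) × $4,660 = $74,560
Statutory damages: $42,100 + $74,560 = $116,660
Conduct not reckless: the in-lieu enhancement does not apply.
Actual plus statutory damages: $88,940 + $116,660 = $205,600
Attorney fees: 10% of $205,600 = $20,560
Total before cap: $205,600 + $20,560 = $226,160
Cap at $379,700: $226,160 is within the cap, no reduction.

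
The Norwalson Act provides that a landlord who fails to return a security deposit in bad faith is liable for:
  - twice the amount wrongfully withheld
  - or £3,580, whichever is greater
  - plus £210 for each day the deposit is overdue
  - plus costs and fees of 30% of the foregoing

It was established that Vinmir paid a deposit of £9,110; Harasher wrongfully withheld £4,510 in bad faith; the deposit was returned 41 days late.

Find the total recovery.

Doubled: 2 × £4,510 = £9,020
Minimum £3,580: £9,020 meets the minimum, no increase.
Late-return penalty: 41 × £210 = £8,610
Damages plus late penalty: £9,020 + £8,610 = £17,630
Costs and fees: 30% of £17,630 = £5,289
Total recovery: £17,630 + £5,289 = £22,919

Recovery: £22,919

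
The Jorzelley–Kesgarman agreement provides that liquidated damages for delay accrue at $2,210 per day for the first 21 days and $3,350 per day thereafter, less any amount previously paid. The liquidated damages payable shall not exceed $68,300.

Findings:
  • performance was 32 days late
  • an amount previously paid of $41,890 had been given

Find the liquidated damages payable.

Liquidated damages: $41,370

First 21 days: 21 × $2,210 = $46,410
Remaining days: (32 − 21) × $3,350 = $36,850
Accrued per-day damages: $46,410 + $36,850 = $83,260
Less amount previously paid: $83,260 − $41,890 = $41,370
Cap at $68,300: $41,370 is within the cap, no reduction.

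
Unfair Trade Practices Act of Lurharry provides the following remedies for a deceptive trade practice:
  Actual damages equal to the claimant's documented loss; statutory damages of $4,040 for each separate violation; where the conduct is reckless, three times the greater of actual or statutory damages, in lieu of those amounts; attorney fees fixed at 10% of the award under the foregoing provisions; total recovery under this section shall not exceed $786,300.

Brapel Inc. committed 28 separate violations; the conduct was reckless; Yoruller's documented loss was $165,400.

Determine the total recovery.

$545,820

Statutory damages: 28 × $4,040 = $113,120
Greater of actual damages ($165,400) or statutory damages ($113,120): $165,400
Trebled: 3 × $165,400 = $496,200
Attorney fees: 10% of $496,200 = $49,620
Total before cap: $496,200 + $49,620 = $545,820
Cap at $786,300: $545,820 is within the cap, no reduction.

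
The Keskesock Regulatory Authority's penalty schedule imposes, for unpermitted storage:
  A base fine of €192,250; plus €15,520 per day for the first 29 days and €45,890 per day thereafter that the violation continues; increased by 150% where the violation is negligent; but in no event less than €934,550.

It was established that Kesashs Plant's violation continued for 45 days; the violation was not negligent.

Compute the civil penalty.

€1,376,570

First 29 days: 29 × €15,520 = €450,080
Remaining days: (45 − 29) × €45,890 = €734,240
Per-day component: €450,080 + €734,240 = €1,184,320
Base plus per-day: €192,250 + €1,184,320 = €1,376,570
The violation was not negligent: no 150% increase.
Minimum €934,550: €1,376,570 meets the minimum, no increase.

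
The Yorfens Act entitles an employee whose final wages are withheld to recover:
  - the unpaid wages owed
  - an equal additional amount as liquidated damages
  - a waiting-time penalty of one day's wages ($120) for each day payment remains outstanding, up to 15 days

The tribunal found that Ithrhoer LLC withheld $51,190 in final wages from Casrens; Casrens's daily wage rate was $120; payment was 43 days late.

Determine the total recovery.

Liquidated damages (equal amount): $51,190
Penalty days: min(43, 15) = 15
Waiting-time penalty: 15 × $120 = $1,800
Total award: $51,190 + $51,190 + $1,800 = $104,180

$104,180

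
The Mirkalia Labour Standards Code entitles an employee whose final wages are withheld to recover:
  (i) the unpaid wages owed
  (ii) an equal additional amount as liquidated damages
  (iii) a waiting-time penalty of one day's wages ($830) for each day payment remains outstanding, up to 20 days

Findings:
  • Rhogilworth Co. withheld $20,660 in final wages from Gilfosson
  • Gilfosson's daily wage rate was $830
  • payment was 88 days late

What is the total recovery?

Liquidated damages (equal amount): $20,660
Penalty days: min(88, 20) = 20
Waiting-time penalty: 20 × $830 = $16,600
Total award: $20,660 + $20,660 + $16,600 = $57,920

$57,920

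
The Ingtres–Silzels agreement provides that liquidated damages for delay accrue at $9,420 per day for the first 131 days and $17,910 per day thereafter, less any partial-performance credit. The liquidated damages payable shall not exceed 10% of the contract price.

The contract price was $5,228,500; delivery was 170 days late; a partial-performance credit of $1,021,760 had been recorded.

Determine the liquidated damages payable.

$522,850

First 131 days: 131 × $9,420 = $1,234,020
Remaining days: (170 − 131) × $17,910 = $698,490
Accrued per-day damages: $1,234,020 + $698,490 = $1,932,510
Less partial-performance credit: $1,932,510 − $1,021,760 = $910,750
Cap: 10% of $5,228,500 = $522,850
Cap at $522,850: $910,750 exceeds the cap → $522,850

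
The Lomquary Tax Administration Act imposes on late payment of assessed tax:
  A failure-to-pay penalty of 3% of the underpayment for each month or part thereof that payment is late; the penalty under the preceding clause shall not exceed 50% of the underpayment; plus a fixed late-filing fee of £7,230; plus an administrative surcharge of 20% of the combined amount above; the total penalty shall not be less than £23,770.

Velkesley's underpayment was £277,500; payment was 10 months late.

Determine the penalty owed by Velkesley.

Penalty: £108,576

Accrued rate: 3% × 10 = 30%, capped at 50% → 30%
Failure-to-pay penalty: 30% of £277,500 = £83,250
Penalty before surcharge: £83,250 + £7,230 = £90,480
Administrative surcharge: 20% of £90,480 = £18,096
Total penalty: £90,480 + £18,096 = £108,576
Minimum £23,770: £108,576 meets the minimum, no increase.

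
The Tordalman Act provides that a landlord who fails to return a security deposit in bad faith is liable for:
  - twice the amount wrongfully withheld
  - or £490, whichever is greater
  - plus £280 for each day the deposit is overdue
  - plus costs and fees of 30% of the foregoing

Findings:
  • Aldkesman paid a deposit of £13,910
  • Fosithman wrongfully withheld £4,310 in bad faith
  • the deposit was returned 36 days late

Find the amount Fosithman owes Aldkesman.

Doubled: 2 × £4,310 = £8,620
Minimum £490: £8,620 meets the minimum, no increase.
Late-return penalty: 36 × £280 = £10,080
Damages plus late penalty: £8,620 + £10,080 = £18,700
Costs and fees: 30% of £18,700 = £5,610
Total recovery: £18,700 + £5,610 = £24,310

£24,310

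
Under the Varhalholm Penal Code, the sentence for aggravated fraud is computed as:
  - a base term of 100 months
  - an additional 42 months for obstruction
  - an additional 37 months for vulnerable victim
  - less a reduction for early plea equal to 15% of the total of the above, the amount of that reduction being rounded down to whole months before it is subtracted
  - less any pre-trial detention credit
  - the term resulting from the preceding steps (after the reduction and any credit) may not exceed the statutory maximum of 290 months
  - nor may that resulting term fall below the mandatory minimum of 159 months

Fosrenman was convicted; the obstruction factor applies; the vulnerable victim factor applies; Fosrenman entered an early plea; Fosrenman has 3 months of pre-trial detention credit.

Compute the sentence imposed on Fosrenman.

Obstruction enhancement: +42 months
Vulnerable victim enhancement: +37 months
Adjusted term: 100 months + 42 months + 37 months = 179 months
Early plea reduction: 15% of 179 months = 26 months (rounded down)
After reduction: 179 − 26 = 153 months
Less pre-trial detention credit: 153 months − 3 months = 150 months
Cap at 290 months: 150 months is within the cap, no reduction.
Minimum 159 months: 150 months is below the minimum → 159 months

159 months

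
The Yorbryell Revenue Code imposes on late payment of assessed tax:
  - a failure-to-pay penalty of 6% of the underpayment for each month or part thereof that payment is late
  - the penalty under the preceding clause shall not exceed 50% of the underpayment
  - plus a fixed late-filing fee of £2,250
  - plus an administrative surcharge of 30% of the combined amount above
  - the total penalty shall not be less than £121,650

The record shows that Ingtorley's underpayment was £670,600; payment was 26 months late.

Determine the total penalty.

Accrued rate: 6% × 26 = 156%, capped at 50% → 50%
Failure-to-pay penalty: 50% of £670,600 = £335,300
Penalty before surcharge: £335,300 + £2,250 = £337,550
Administrative surcharge: 30% of £337,550 = £101,265
Total penalty: £337,550 + £101,265 = £438,815
Minimum £121,650: £438,815 meets the minimum, no increase.

£438,815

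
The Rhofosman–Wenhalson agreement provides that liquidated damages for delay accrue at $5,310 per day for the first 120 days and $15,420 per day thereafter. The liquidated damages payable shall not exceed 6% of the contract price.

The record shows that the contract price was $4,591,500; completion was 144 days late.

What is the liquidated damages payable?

First 120 days: 120 × $5,310 = $637,200
Remaining days: (144 − 120) × $15,420 = $370,080
Accrued per-day damages: $637,200 + $370,080 = $1,007,280
Cap: 6% of $4,591,500 = $275,490
Cap at $275,490: $1,007,280 exceeds the cap → $275,490

$275,490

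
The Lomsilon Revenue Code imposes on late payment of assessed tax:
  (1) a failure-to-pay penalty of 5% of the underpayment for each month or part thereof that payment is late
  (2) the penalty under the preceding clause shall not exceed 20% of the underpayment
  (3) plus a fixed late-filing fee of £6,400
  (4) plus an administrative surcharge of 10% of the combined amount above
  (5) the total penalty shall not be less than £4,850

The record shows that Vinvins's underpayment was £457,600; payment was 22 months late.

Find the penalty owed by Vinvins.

Penalty: £107,712

Accrued rate: 5% × 22 = 110%, capped at 20% → 20%
Failure-to-pay penalty: 20% of £457,600 = £91,520
Penalty before surcharge: £91,520 + £6,400 = £97,920
Administrative surcharge: 10% of £97,920 = £9,792
Total penalty: £97,920 + £9,792 = £107,712
Minimum £4,850: £107,712 meets the minimum, no increase.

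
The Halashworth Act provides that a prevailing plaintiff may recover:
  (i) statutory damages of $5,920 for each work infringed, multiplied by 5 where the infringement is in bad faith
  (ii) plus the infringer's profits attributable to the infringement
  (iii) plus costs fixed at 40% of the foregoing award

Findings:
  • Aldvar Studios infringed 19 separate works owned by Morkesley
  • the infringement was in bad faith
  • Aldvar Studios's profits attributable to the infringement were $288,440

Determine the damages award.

$1,191,176

Statutory damages: 19 × $5,920 = $112,480
Multiplied by 5: 5 × $112,480 = $562,400
Combined award: $562,400 + $288,440 = $850,840
Costs: 40% of $850,840 = $340,336
Award plus costs: $850,840 + $340,336 = $1,191,176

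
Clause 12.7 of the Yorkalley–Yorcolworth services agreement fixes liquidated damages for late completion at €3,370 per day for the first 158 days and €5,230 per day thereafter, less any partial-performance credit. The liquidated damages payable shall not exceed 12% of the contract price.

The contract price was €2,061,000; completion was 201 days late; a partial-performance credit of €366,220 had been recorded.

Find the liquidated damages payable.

First 158 days: 158 × €3,370 = €532,460
Remaining days: (201 − 158) × €5,230 = €224,890
Accrued per-day damages: €532,460 + €224,890 = €757,350
Less partial-performance credit: €757,350 − €366,220 = €391,130
Cap: 12% of €2,061,000 = €247,320
Cap at €247,320: €391,130 exceeds the cap → €247,320

€247,320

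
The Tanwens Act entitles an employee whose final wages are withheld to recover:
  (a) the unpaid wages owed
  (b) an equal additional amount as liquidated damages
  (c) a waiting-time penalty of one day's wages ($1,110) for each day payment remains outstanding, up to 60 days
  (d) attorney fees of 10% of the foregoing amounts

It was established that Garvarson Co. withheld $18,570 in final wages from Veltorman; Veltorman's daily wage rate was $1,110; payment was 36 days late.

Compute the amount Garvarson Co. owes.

$84,810

Liquidated damages (equal amount): $18,570
Penalty days: min(36, 60) = 36
Waiting-time penalty: 36 × $1,110 = $39,960
Subtotal: $18,570 + $18,570 + $39,960 = $77,100
Attorney fees: 10% of $77,100 = $7,710
Total award: $77,100 + $7,710 = $84,810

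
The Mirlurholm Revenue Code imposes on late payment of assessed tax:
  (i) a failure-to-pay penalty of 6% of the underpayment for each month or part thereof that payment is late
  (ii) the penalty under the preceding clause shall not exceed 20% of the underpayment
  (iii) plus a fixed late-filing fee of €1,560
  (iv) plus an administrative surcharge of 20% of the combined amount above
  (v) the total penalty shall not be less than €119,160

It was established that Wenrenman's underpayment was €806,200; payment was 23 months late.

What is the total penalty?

Accrued rate: 6% × 23 = 138%, capped at 20% → 20%
Failure-to-pay penalty: 20% of €806,200 = €161,240
Penalty before surcharge: €161,240 + €1,560 = €162,800
Administrative surcharge: 20% of €162,800 = €32,560
Total penalty: €162,800 + €32,560 = €195,360
Minimum €119,160: €195,360 meets the minimum, no increase.

€195,360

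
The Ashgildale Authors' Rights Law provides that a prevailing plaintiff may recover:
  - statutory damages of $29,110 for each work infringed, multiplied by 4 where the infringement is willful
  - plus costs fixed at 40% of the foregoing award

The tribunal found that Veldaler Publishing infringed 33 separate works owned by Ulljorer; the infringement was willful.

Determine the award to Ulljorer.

Statutory damages: 33 × $29,110 = $960,630
Multiplied by 4: 4 × $960,630 = $3,842,520
Costs: 40% of $3,842,520 = $1,537,008
Award plus costs: $3,842,520 + $1,537,008 = $5,379,528

$5,379,528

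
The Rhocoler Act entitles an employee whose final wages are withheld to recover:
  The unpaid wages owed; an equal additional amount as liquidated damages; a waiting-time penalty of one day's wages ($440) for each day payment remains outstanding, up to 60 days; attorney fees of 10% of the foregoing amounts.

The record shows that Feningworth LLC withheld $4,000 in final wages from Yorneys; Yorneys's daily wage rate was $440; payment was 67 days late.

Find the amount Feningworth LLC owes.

Liquidated damages (equal amount): $4,000
Penalty days: min(67, 60) = 60
Waiting-time penalty: 60 × $440 = $26,400
Subtotal: $4,000 + $4,000 + $26,400 = $34,400
Attorney fees: 10% of $34,400 = $3,440
Total award: $34,400 + $3,440 = $37,840

$37,840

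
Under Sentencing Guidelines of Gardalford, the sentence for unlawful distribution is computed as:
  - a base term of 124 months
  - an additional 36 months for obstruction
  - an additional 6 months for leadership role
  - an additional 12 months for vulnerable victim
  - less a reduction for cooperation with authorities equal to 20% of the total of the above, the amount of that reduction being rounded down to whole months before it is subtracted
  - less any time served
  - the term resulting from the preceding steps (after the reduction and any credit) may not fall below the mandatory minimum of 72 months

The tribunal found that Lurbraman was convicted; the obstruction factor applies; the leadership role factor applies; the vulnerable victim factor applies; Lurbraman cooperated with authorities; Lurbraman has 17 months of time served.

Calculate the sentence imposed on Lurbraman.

126 months

Obstruction enhancement: +36 months
Leadership role enhancement: +6 months
Vulnerable victim enhancement: +12 months
Adjusted term: 124 months + 36 months + 6 months + 12 months = 178 months
Cooperation with authorities reduction: 20% of 178 months = 35 months (rounded down)
After reduction: 178 − 35 = 143 months
Less time served: 143 months − 17 months = 126 months
Minimum 72 months: 126 months meets the minimum, no increase.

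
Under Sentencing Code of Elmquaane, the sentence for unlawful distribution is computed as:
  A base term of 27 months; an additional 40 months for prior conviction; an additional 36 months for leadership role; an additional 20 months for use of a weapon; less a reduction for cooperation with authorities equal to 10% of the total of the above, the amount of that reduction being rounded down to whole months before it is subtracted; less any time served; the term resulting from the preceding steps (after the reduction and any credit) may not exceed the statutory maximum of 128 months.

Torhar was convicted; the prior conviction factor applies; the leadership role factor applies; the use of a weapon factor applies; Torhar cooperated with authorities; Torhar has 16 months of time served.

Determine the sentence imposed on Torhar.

Prior conviction enhancement: +40 months
Leadership role enhancement: +36 months
Use of a weapon enhancement: +20 months
Adjusted term: 27 months + 40 months + 36 months + 20 months = 123 months
Cooperation with authorities reduction: 10% of 123 months = 12 months (rounded down)
After reduction: 123 − 12 = 111 months
Less time served: 111 months − 16 months = 95 months
Cap at 128 months: 95 months is within the cap, no reduction.

Sentence: 95 months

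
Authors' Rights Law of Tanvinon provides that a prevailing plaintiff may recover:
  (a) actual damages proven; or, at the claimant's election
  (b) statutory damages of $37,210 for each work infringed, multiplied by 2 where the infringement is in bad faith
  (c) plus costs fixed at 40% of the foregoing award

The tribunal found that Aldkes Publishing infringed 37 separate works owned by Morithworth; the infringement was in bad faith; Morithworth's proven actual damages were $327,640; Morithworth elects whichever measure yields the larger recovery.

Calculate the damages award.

$3,854,956

Statutory damages: 37 × $37,210 = $1,376,770
Doubled: 2 × $1,376,770 = $2,753,540
Greater of actual damages ($327,640) or enhanced statutory damages ($2,753,540): $2,753,540
Costs: 40% of $2,753,540 = $1,101,416
Award plus costs: $2,753,540 + $1,101,416 = $3,854,956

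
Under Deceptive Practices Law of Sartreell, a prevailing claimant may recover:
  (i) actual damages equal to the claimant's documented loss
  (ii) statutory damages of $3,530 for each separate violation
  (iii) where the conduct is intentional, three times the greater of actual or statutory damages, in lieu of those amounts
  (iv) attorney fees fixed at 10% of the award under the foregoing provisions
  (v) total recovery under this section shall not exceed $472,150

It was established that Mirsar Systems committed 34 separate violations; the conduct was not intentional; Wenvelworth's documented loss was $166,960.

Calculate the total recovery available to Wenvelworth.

Total recovery: $315,678

Statutory damages: 34 × $3,530 = $120,020
Conduct not intentional: the in-lieu enhancement does not apply.
Actual plus statutory damages: $166,960 + $120,020 = $286,980
Attorney fees: 10% of $286,980 = $28,698
Total before cap: $286,980 + $28,698 = $315,678
Cap at $472,150: $315,678 is within the cap, no reduction.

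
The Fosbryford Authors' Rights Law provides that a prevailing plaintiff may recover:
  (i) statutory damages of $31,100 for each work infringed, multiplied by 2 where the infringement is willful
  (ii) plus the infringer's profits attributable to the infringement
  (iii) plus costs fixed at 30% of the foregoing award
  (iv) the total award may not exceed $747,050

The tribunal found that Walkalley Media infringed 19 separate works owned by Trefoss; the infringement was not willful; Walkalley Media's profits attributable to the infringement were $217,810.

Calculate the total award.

$747,050

Statutory damages: 19 × $31,100 = $590,900
Infringement not willful: no ×2 enhancement.
Combined award: $590,900 + $217,810 = $808,710
Costs: 30% of $808,710 = $242,613
Award plus costs: $808,710 + $242,613 = $1,051,323
Cap at $747,050: $1,051,323 exceeds the cap → $747,050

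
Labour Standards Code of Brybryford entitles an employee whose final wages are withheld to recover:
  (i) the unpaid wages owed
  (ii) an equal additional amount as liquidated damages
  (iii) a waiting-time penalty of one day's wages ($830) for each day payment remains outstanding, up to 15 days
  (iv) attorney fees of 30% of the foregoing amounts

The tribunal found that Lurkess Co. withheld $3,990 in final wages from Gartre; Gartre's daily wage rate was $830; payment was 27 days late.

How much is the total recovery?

Liquidated damages (equal amount): $3,990
Penalty days: min(27, 15) = 15
Waiting-time penalty: 15 × $830 = $12,450
Subtotal: $3,990 + $3,990 + $12,450 = $20,430
Attorney fees: 30% of $20,430 = $6,129
Total award: $20,430 + $6,129 = $26,559

$26,559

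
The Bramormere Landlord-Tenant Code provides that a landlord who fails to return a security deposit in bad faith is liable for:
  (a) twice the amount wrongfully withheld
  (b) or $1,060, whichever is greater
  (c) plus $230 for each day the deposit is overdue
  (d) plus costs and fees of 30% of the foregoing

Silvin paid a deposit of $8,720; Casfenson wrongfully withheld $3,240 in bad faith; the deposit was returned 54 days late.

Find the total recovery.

$24,570

Doubled: 2 × $3,240 = $6,480
Minimum $1,060: $6,480 meets the minimum, no increase.
Late-return penalty: 54 × $230 = $12,420
Damages plus late penalty: $6,480 + $12,420 = $18,900
Costs and fees: 30% of $18,900 = $5,670
Total recovery: $18,900 + $5,670 = $24,570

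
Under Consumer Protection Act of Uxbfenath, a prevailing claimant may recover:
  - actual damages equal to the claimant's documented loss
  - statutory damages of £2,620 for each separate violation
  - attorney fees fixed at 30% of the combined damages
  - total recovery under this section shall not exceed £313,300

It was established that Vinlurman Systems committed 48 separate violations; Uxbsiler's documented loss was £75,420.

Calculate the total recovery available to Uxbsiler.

Statutory damages: 48 × £2,620 = £125,760
Combined damages: £75,420 + £125,760 = £201,180
Attorney fees: 30% of £201,180 = £60,354
Total before cap: £201,180 + £60,354 = £261,534
Cap at £313,300: £261,534 is within the cap, no reduction.

£261,534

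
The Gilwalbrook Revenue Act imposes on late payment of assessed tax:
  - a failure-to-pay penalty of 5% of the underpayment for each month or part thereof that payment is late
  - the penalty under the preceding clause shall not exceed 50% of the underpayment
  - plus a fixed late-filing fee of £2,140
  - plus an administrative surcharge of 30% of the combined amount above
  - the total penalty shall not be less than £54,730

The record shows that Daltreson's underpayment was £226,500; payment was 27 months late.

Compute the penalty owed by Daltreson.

£150,007

Accrued rate: 5% × 27 = 135%, capped at 50% → 50%
Failure-to-pay penalty: 50% of £226,500 = £113,250
Penalty before surcharge: £113,250 + £2,140 = £115,390
Administrative surcharge: 30% of £115,390 = £34,617
Total penalty: £115,390 + £34,617 = £150,007
Minimum £54,730: £150,007 meets the minimum, no increase.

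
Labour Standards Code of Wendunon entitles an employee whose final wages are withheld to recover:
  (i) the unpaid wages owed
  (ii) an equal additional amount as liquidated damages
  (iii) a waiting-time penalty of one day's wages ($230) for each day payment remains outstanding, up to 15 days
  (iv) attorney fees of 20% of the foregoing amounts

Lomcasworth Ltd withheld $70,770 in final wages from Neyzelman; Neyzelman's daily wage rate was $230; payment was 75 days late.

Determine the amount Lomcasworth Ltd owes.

Liquidated damages (equal amount): $70,770
Penalty days: min(75, 15) = 15
Waiting-time penalty: 15 × $230 = $3,450
Subtotal: $70,770 + $70,770 + $3,450 = $144,990
Attorney fees: 20% of $144,990 = $28,998
Total award: $144,990 + $28,998 = $173,988

$173,988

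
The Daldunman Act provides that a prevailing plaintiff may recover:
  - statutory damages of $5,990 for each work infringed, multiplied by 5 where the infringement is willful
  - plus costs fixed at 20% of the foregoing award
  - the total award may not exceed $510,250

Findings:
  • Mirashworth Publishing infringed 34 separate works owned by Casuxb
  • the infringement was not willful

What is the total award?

Statutory damages: 34 × $5,990 = $203,660
Infringement not willful: no ×5 enhancement.
Costs: 20% of $203,660 = $40,732
Award plus costs: $203,660 + $40,732 = $244,392
Cap at $510,250: $244,392 is within the cap, no reduction.

$244,392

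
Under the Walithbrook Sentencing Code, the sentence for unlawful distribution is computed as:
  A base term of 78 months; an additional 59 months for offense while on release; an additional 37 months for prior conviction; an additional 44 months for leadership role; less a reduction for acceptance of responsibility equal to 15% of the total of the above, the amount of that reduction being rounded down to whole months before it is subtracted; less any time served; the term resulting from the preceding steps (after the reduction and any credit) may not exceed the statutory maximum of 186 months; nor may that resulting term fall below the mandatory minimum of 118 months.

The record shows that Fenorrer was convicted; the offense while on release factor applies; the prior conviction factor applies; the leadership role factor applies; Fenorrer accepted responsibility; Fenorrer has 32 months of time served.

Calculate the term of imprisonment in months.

154 months

Offense while on release enhancement: +59 months
Prior conviction enhancement: +37 months
Leadership role enhancement: +44 months
Adjusted term: 78 months + 59 months + 37 months + 44 months = 218 months
Acceptance of responsibility reduction: 15% of 218 months = 32 months (rounded down)
After reduction: 218 − 32 = 186 months
Less time served: 186 months − 32 months = 154 months
Cap at 186 months: 154 months is within the cap, no reduction.
Minimum 118 months: 154 months meets the minimum, no increase.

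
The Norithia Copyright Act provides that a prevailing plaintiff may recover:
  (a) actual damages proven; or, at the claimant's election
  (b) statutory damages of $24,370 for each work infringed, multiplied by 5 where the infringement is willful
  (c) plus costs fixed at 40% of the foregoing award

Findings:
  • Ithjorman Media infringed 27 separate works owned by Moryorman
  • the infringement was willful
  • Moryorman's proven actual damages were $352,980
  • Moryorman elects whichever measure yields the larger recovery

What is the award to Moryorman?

Award: $4,605,930

Statutory damages: 27 × $24,370 = $657,990
Multiplied by 5: 5 × $657,990 = $3,289,950
Greater of actual damages ($352,980) or enhanced statutory damages ($3,289,950): $3,289,950
Costs: 40% of $3,289,950 = $1,315,980
Award plus costs: $3,289,950 + $1,315,980 = $4,605,930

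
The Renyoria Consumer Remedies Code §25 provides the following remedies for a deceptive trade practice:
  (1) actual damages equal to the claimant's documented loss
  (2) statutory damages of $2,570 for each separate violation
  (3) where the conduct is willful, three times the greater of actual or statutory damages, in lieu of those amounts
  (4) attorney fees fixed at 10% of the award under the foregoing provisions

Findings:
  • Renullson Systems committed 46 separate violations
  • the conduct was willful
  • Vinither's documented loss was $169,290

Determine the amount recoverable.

$558,657

Statutory damages: 46 × $2,570 = $118,220
Greater of actual damages ($169,290) or statutory damages ($118,220): $169,290
Trebled: 3 × $169,290 = $507,870
Attorney fees: 10% of $507,870 = $50,787
Total recovery: $507,870 + $50,787 = $558,657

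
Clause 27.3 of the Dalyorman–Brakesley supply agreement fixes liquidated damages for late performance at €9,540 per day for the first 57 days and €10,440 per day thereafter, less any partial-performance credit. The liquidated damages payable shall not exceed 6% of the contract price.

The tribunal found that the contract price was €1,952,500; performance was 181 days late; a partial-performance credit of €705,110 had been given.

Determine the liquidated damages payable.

First 57 days: 57 × €9,540 = €543,780
Remaining days: (181 − 57) × €10,440 = €1,294,560
Accrued per-day damages: €543,780 + €1,294,560 = €1,838,340
Less partial-performance credit: €1,838,340 − €705,110 = €1,133,230
Cap: 6% of €1,952,500 = €117,150
Cap at €117,150: €1,133,230 exceeds the cap → €117,150

€117,150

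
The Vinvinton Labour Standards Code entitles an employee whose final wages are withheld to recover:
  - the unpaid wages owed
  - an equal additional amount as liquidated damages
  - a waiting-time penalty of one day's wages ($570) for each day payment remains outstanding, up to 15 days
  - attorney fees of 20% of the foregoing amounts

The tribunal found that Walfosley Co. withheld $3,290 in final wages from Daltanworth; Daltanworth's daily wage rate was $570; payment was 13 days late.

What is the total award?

$16,788

Liquidated damages (equal amount): $3,290
Penalty days: min(13, 15) = 13
Waiting-time penalty: 13 × $570 = $7,410
Subtotal: $3,290 + $3,290 + $7,410 = $13,990
Attorney fees: 20% of $13,990 = $2,798
Total award: $13,990 + $2,798 = $16,788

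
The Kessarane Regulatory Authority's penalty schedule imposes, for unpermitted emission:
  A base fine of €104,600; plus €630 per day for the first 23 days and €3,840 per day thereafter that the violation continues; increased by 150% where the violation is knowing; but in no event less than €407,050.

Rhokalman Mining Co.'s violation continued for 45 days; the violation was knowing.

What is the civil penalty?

First 23 days: 23 × €630 = €14,490
Remaining days: (45 − 23) × €3,840 = €84,480
Per-day component: €14,490 + €84,480 = €98,970
Base plus per-day: €104,600 + €98,970 = €203,570
Enhancement: 150% of €203,570 = €305,355
Enhanced fine: €203,570 + €305,355 = €508,925
Minimum €407,050: €508,925 meets the minimum, no increase.

€508,925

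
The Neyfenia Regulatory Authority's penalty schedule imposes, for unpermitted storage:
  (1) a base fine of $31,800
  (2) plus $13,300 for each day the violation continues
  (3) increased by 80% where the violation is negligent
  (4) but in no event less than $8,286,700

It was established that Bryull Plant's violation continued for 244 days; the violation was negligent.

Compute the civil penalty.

Civil penalty: $8,286,700

Per-day component: 244 × $13,300 = $3,245,200
Base plus per-day: $31,800 + $3,245,200 = $3,277,000
Enhancement: 80% of $3,277,000 = $2,621,600
Enhanced fine: $3,277,000 + $2,621,600 = $5,898,600
Minimum $8,286,700: $5,898,600 is below the minimum → $8,286,700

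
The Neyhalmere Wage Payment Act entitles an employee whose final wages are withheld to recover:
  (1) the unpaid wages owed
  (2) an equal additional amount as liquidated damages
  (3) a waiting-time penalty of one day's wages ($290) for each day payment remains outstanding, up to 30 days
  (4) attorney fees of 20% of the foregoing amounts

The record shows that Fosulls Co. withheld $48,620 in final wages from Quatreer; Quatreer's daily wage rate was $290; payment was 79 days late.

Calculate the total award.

Liquidated damages (equal amount): $48,620
Penalty days: min(79, 30) = 30
Waiting-time penalty: 30 × $290 = $8,700
Subtotal: $48,620 + $48,620 + $8,700 = $105,940
Attorney fees: 20% of $105,940 = $21,188
Total award: $105,940 + $21,188 = $127,128

$127,128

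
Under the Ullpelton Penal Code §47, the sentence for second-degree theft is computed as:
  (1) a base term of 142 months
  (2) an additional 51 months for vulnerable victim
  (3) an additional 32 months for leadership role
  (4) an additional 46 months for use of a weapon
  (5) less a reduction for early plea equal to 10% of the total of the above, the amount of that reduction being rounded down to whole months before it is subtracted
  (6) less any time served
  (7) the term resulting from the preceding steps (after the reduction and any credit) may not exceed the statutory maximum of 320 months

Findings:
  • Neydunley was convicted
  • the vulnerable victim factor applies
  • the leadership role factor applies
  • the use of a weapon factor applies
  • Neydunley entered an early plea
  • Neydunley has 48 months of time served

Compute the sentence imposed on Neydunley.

196 months

Vulnerable victim enhancement: +51 months
Leadership role enhancement: +32 months
Use of a weapon enhancement: +46 months
Adjusted term: 142 months + 51 months + 32 months + 46 months = 271 months
Early plea reduction: 10% of 271 months = 27 months (rounded down)
After reduction: 271 − 27 = 244 months
Less time served: 244 months − 48 months = 196 months
Cap at 320 months: 196 months is within the cap, no reduction.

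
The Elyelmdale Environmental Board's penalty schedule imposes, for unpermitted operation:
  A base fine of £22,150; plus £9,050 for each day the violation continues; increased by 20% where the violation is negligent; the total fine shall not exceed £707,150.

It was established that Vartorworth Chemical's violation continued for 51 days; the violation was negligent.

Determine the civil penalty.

£580,440

Per-day component: 51 × £9,050 = £461,550
Base plus per-day: £22,150 + £461,550 = £483,700
Enhancement: 20% of £483,700 = £96,740
Enhanced fine: £483,700 + £96,740 = £580,440
Cap at £707,150: £580,440 is within the cap, no reduction.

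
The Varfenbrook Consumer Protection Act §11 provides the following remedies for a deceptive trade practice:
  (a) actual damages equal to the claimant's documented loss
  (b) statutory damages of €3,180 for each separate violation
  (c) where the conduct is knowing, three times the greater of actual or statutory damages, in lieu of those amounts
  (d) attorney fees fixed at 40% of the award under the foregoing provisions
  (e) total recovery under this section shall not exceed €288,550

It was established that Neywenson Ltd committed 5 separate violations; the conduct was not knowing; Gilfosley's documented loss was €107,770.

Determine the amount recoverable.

Total recovery: €173,138

Statutory damages: 5 × €3,180 = €15,900
Conduct not knowing: the in-lieu enhancement does not apply.
Actual plus statutory damages: €107,770 + €15,900 = €123,670
Attorney fees: 40% of €123,670 = €49,468
Total before cap: €123,670 + €49,468 = €173,138
Cap at €288,550: €173,138 is within the cap, no reduction.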